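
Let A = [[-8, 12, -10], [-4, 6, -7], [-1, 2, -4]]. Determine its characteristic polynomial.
xI - A = [[x + 8, -12, 10], [4, x - 6, 7], [1, -2, x + 4]].

Expanding det(xI - A) along the first row:
det(xI - A) = + (x + 8)·det([[x - 6, 7], [-2, x + 4]]) - (-12)·det([[4, 7], [1, x + 4]]) + (10)·det([[4, x - 6], [1, -2]]).

Evaluating gives χ_A(x) = x^3 + 6x^2 + 12x + 8 = (x + 2)^3.

χ_A(x) = (x + 2)^3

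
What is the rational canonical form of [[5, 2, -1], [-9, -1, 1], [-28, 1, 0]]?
The invariant factors of A (the non-unit diagonal entries of the Smith normal form of xI - A over ℚ[x]) are (x - 6)(x^2 + 2x - 4), each dividing the next. The characteristic polynomial is their product, (x - 6)(x^2 + 2x - 4).

The rational canonical form is the block-diagonal matrix of companion matrices C(f_i):
R = [[0, 0, -24], [1, 0, 16], [0, 1, 4]].

Note the characteristic polynomial does not split into linear factors over ℚ, so A has no Jordan form over ℚ; the rational canonical form exists over any field.

R = [[0, 0, -24], [1, 0, 16], [0, 1, 4]]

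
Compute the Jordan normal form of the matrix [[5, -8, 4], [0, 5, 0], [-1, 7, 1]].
J = [[3, 1, 0], [0, 3, 0], [0, 0, 5]]

The characteristic polynomial is det(xI - A) = (x - 5)(x - 3)^2, so the eigenvalues are 3 (algebraic multiplicity 2), 5 (algebraic multiplicity 1).

For λ = 3: rank(A - 3I) = 2, rank((A - 3I)^2) = 1. The eigenspace has dimension 3 - 2 = 1, so there is 1 Jordan block; the rank sequence gives block sizes [2].

For λ = 5: algebraic multiplicity 1 gives one 1×1 block.

Assembling the blocks gives the Jordan form J above.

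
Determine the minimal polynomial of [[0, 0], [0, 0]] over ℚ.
The characteristic polynomial factors as x^2. The minimal polynomial is ∏(x - λ)^{k_λ} where k_λ is the size of the largest Jordan block at λ.

For λ = 0: rank(A) = 0, and the largest Jordan block has size 1 (the smallest k with rank(A^k) = rank(A^(k+1))).

So m_A(x) = x.

m_A(x) = x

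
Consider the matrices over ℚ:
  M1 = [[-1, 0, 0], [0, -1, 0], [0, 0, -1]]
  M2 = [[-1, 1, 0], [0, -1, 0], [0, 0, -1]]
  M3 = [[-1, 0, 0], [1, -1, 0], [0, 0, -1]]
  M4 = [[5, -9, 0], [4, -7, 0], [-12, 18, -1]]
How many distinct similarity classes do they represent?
Characteristic polynomials: χ_{M1} = (x + 1)^3, χ_{M2} = (x + 1)^3, χ_{M3} = (x + 1)^3, χ_{M4} = (x + 1)^3.

{M1}: invariant factors x + 1, x + 1, x + 1.

{M2, M3, M4}: invariant factors x + 1, (x + 1)^2.

Matrices are similar if and only if their invariant-factor lists agree; the partition into similarity classes is {M1}, {M2, M3, M4}.

2 classes: {M1}, {M2, M3, M4}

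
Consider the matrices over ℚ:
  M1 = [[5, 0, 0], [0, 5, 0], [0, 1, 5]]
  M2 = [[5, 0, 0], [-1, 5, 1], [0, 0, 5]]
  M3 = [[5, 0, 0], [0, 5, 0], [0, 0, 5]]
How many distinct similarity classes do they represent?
Characteristic polynomials: χ_{M1} = (x - 5)^3, χ_{M2} = (x - 5)^3, χ_{M3} = (x - 5)^3.

{M1, M2}: invariant factors x - 5, (x - 5)^2.

{M3}: invariant factors x - 5, x - 5, x - 5.

Matrices are similar if and only if their invariant-factor lists agree; the partition into similarity classes is {M1, M2}, {M3}.

2 classes: {M1, M2}, {M3}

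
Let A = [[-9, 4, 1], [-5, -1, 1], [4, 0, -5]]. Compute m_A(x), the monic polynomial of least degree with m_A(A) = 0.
The characteristic polynomial factors as (x + 5)^3. The minimal polynomial is ∏(x - λ)^{k_λ} where k_λ is the size of the largest Jordan block at λ.

For λ = -5: rank(A + 5I) = 2, and the largest Jordan block has size 3 (the smallest k with rank((A + 5I)^k) = rank((A + 5I)^(k+1))).

So m_A(x) = (x + 5)^3.

m_A(x) = (x + 5)^3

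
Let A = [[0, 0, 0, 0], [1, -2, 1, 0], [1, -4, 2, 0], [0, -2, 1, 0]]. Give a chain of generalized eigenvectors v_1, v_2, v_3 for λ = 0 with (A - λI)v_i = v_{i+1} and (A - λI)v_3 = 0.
We seek v_1 ∈ ker(A^3) \ ker(A^2), then set v_{i+1} = A v_i.

One such chain is v_1 = [[1, 1, 2, 2]]^T, v_2 = [[0, 1, 1, 0]]^T, v_3 = [[0, -1, -2, -1]]^T. Check: A v_3 = [[0, 0, 0, 0]]^T = 0.

v_1 = [[1, 1, 2, 2]]^T, v_2 = [[0, 1, 1, 0]]^T, v_3 = [[0, -1, -2, -1]]^T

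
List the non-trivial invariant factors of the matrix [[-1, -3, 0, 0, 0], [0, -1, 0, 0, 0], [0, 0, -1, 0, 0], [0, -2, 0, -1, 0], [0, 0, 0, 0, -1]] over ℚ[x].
x + 1, x + 1, x + 1, (x + 1)^2

The Jordan structure of A has elementary divisors (x + 1)^2, (x + 1), (x + 1), (x + 1). Arranging the block sizes at each eigenvalue in decreasing order and taking row products gives the invariant factors.

Invariant factors (smallest first, each dividing the next): x + 1, x + 1, x + 1, (x + 1)^2.

Check: the last factor (x + 1)^2 is the minimal polynomial, and the product (x + 1)^5 is the characteristic polynomial.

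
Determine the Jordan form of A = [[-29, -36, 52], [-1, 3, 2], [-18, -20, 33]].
The characteristic polynomial is det(xI - A) = (x - 5)^2(x + 3), so the eigenvalues are -3 (algebraic multiplicity 1), 5 (algebraic multiplicity 2).

For λ = -3: algebraic multiplicity 1 gives one 1×1 block.

For λ = 5: rank(A - 5I) = 2, rank((A - 5I)^2) = 1. The eigenspace has dimension 3 - 2 = 1, so there is 1 Jordan block; the rank sequence gives block sizes [2].

Assembling the blocks gives the Jordan form J above.

J = [[-3, 0, 0], [0, 5, 1], [0, 0, 5]]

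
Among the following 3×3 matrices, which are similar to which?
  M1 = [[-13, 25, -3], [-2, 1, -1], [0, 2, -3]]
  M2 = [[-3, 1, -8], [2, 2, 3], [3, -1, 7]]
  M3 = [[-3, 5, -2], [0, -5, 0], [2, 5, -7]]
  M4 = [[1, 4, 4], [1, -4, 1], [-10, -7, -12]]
Characteristic polynomials: χ_{M1} = (x + 5)^3, χ_{M2} = (x - 2)^3, χ_{M3} = (x + 5)^3, χ_{M4} = (x + 5)^3.

{M1, M4}: invariant factors (x + 5)^3.

{M2}: invariant factors (x - 2)^3.

{M3}: invariant factors x + 5, (x + 5)^2.

Matrices are similar if and only if their invariant-factor lists agree; the partition into similarity classes is {M1, M4}, {M2}, {M3}.

3 classes: {M1, M4}, {M2}, {M3}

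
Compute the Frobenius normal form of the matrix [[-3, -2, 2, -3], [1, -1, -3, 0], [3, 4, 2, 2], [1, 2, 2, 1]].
R = [[0, 0, 0, -4], [1, 0, 0, -4], [0, 1, 0, 0], [0, 0, 1, -1]]

The invariant factors of A (the non-unit diagonal entries of the Smith normal form of xI - A over ℚ[x]) are (x + 1)(x^3 + 4), each dividing the next. The characteristic polynomial is their product, (x + 1)(x^3 + 4).

The rational canonical form is the block-diagonal matrix of companion matrices C(f_i):
R = [[0, 0, 0, -4], [1, 0, 0, -4], [0, 1, 0, 0], [0, 0, 1, -1]].

Note the characteristic polynomial does not split into linear factors over ℚ, so A has no Jordan form over ℚ; the rational canonical form exists over any field.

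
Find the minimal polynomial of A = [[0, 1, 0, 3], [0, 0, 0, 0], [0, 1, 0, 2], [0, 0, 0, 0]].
m_A(x) = x^2

The characteristic polynomial factors as x^4. The minimal polynomial is ∏(x - λ)^{k_λ} where k_λ is the size of the largest Jordan block at λ.

For λ = 0: rank(A) = 2, and the largest Jordan block has size 2 (the smallest k with rank(A^k) = rank(A^(k+1))).

So m_A(x) = x^2.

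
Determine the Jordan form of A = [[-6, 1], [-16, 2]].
J = [[-2, 1], [0, -2]]

The characteristic polynomial is det(xI - A) = (x + 2)^2, so the eigenvalues are -2 (algebraic multiplicity 2).

For λ = -2: rank(A + 2I) = 1, rank((A + 2I)^2) = 0. The eigenspace has dimension 2 - 1 = 1, so there is 1 Jordan block; the rank sequence gives block sizes [2].

Assembling the blocks gives the Jordan form J above.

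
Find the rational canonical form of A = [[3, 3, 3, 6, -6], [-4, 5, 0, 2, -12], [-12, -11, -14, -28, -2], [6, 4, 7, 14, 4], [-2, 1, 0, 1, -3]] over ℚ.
The invariant factors of A (the non-unit diagonal entries of the Smith normal form of xI - A over ℚ[x]) are x - 3, x - 3, x(x - 3)(x + 4), each dividing the next. The characteristic polynomial is their product, x(x - 3)^3(x + 4).

The rational canonical form is the block-diagonal matrix of companion matrices C(f_i):
R = [[3, 0, 0, 0, 0], [0, 3, 0, 0, 0], [0, 0, 0, 0, 0], [0, 0, 1, 0, 12], [0, 0, 0, 1, -1]].

R = [[3, 0, 0, 0, 0], [0, 3, 0, 0, 0], [0, 0, 0, 0, 0], [0, 0, 1, 0, 12], [0, 0, 0, 1, -1]]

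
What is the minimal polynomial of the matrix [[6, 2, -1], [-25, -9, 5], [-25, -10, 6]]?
The characteristic polynomial factors as (x - 1)^3. The minimal polynomial is ∏(x - λ)^{k_λ} where k_λ is the size of the largest Jordan block at λ.

For λ = 1: rank(A - I) = 1, and the largest Jordan block has size 2 (the smallest k with rank((A - I)^k) = rank((A - I)^(k+1))).

So m_A(x) = (x - 1)^2.

m_A(x) = (x - 1)^2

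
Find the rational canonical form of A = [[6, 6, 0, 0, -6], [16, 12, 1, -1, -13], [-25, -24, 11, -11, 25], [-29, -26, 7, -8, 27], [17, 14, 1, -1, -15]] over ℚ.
R = [[0, 6, 0, 0, 0], [1, 4, 0, 0, 0], [0, 0, 0, 0, 12], [0, 0, 1, 0, 14], [0, 0, 0, 1, 2]]

The invariant factors of A (the non-unit diagonal entries of the Smith normal form of xI - A over ℚ[x]) are x^2 - 4x - 6, (x + 2)(x^2 - 4x - 6), each dividing the next. The characteristic polynomial is their product, (x + 2)(x^2 - 4x - 6)^2.

The rational canonical form is the block-diagonal matrix of companion matrices C(f_i):
R = [[0, 6, 0, 0, 0], [1, 4, 0, 0, 0], [0, 0, 0, 0, 12], [0, 0, 1, 0, 14], [0, 0, 0, 1, 2]].

Note the characteristic polynomial does not split into linear factors over ℚ, so A has no Jordan form over ℚ; the rational canonical form exists over any field.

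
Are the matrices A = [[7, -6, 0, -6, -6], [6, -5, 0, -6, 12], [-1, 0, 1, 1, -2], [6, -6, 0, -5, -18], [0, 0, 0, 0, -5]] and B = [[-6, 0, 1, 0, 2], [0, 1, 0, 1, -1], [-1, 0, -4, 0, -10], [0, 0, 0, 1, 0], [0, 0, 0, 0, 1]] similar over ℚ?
Both have characteristic polynomial (x - 1)^3(x + 5)^2, but the minimal polynomial of A is (x - 1)^2(x + 5) while the minimal polynomial of B is (x - 1)^2(x + 5)^2. The minimal polynomial is a similarity invariant, so A and B are not similar.

No.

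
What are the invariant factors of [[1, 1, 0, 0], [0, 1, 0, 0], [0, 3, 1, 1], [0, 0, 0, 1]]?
The Jordan structure of A has elementary divisors (x - 1)^2, (x - 1)^2. Arranging the block sizes at each eigenvalue in decreasing order and taking row products gives the invariant factors.

Invariant factors (smallest first, each dividing the next): (x - 1)^2, (x - 1)^2.

Check: the last factor (x - 1)^2 is the minimal polynomial, and the product (x - 1)^4 is the characteristic polynomial.

(x - 1)^2, (x - 1)^2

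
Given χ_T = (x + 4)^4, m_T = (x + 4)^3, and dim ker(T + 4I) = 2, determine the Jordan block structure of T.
Jordan blocks: (-4, 3), (-4, 1)

λ = -4: algebraic multiplicity 4 (exponent in χ_T), largest block size 3 (exponent in m_T), 2 blocks (geometric multiplicity). These force block sizes [3, 1].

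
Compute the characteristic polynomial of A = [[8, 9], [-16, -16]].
χ_A(x) = (x + 4)^2

xI - A = [[x - 8, -9], [16, x + 16]].

Expanding det(xI - A) along the first row:
det(xI - A) = + (x - 8)·det([[x + 16]]) - (-9)·det([[16]]).

Evaluating gives χ_A(x) = x^2 + 8x + 16 = (x + 4)^2.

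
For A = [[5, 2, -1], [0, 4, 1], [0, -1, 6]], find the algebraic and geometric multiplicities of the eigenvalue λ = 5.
algebraic multiplicity 3, geometric multiplicity 1

The characteristic polynomial is (x - 5)^3, so the factor x - 5 appears with exponent 3: the algebraic multiplicity is 3.

rank(A - 5I) = 2, so the eigenspace has dimension 3 - 2 = 1: the geometric multiplicity is 1.

Since 1 < 3, A is not diagonalizable.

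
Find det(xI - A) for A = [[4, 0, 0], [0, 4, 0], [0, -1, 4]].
χ_A(x) = (x - 4)^3

xI - A = [[x - 4, 0, 0], [0, x - 4, 0], [0, 1, x - 4]].

Expanding det(xI - A) along the first row:
det(xI - A) = + (x - 4)·det([[x - 4, 0], [1, x - 4]]) - (0)·det([[0, 0], [0, x - 4]]) + (0)·det([[0, x - 4], [0, 1]]).

Evaluating gives χ_A(x) = x^3 - 12x^2 + 48x - 64 = (x - 4)^3.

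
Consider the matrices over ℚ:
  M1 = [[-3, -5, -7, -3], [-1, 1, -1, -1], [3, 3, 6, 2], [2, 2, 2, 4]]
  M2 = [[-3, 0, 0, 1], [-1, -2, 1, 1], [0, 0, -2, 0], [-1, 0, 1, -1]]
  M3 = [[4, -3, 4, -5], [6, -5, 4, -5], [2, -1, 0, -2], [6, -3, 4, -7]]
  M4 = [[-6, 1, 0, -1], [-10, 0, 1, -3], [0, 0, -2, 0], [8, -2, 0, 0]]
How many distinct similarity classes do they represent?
2 classes: {M1}, {M2, M3, M4}

Characteristic polynomials: χ_{M1} = (x - 2)^4, χ_{M2} = (x + 2)^4, χ_{M3} = (x + 2)^4, χ_{M4} = (x + 2)^4.

{M1}: invariant factors x - 2, (x - 2)^3.

{M2, M3, M4}: invariant factors x + 2, (x + 2)^3.

Matrices are similar if and only if their invariant-factor lists agree; the partition into similarity classes is {M1}, {M2, M3, M4}.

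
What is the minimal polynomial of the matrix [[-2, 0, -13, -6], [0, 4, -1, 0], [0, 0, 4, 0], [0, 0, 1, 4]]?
m_A(x) = (x - 4)^2(x + 2)

The characteristic polynomial factors as (x - 4)^3(x + 2). The minimal polynomial is ∏(x - λ)^{k_λ} where k_λ is the size of the largest Jordan block at λ.

For λ = -2: rank(A + 2I) = 3, and the largest Jordan block has size 1 (the smallest k with rank((A + 2I)^k) = rank((A + 2I)^(k+1))).
For λ = 4: rank(A - 4I) = 2, and the largest Jordan block has size 2 (the smallest k with rank((A - 4I)^k) = rank((A - 4I)^(k+1))).

So m_A(x) = (x - 4)^2(x + 2).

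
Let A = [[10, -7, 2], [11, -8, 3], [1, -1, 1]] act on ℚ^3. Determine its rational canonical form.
The invariant factors of A (the non-unit diagonal entries of the Smith normal form of xI - A over ℚ[x]) are x^2(x - 3), each dividing the next. The characteristic polynomial is their product, x^2(x - 3).

The rational canonical form is the block-diagonal matrix of companion matrices C(f_i):
R = [[0, 0, 0], [1, 0, 0], [0, 1, 3]].

R = [[0, 0, 0], [1, 0, 0], [0, 1, 3]]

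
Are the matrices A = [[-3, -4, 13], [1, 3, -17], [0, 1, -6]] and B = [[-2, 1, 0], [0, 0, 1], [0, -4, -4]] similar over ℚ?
Yes.

Two matrices over a field are similar if and only if they have the same invariant factors.

Both A and B have characteristic polynomial (x + 2)^3 and minimal polynomial (x + 2)^3. Computing further, both have invariant factors (x + 2)^3. Hence A and B are similar.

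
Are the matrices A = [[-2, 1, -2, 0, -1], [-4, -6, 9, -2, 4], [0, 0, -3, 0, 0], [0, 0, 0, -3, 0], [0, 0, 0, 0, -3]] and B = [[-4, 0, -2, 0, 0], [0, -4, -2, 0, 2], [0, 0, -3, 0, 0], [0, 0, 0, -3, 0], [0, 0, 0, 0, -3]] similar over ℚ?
No.

Both have characteristic polynomial (x + 3)^3(x + 4)^2, but the minimal polynomial of A is (x + 3)(x + 4)^2 while the minimal polynomial of B is (x + 3)(x + 4). The minimal polynomial is a similarity invariant, so A and B are not similar.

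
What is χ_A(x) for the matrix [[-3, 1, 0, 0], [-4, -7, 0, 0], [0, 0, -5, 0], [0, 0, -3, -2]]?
χ_A(x) = (x + 2)(x + 5)^3

xI - A = [[x + 3, -1, 0, 0], [4, x + 7, 0, 0], [0, 0, x + 5, 0], [0, 0, 3, x + 2]].

Expanding det(xI - A) along the first row:
det(xI - A) = + (x + 3)·det([[x + 7, 0, 0], [0, x + 5, 0], [0, 3, x + 2]]) - (-1)·det([[4, 0, 0], [0, x + 5, 0], [0, 3, x + 2]]) + (0)·det([[4, x + 7, 0], [0, 0, 0], [0, 0, x + 2]]) - (0)·det([[4, x + 7, 0], [0, 0, x + 5], [0, 0, 3]]).

Evaluating gives χ_A(x) = x^4 + 17x^3 + 105x^2 + 275x + 250 = (x + 2)(x + 5)^3.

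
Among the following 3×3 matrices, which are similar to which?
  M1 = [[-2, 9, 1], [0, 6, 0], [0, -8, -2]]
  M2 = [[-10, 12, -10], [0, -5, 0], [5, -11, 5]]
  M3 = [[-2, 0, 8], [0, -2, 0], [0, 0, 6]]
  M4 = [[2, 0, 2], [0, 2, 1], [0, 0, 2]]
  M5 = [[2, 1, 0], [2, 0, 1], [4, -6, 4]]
Characteristic polynomials: χ_{M1} = (x - 6)(x + 2)^2, χ_{M2} = x(x + 5)^2, χ_{M3} = (x - 6)(x + 2)^2, χ_{M4} = (x - 2)^3, χ_{M5} = (x - 2)^3.

{M1}: invariant factors (x - 6)(x + 2)^2.

{M2}: invariant factors x(x + 5)^2.

{M3}: invariant factors x + 2, (x - 6)(x + 2).

{M4}: invariant factors x - 2, (x - 2)^2.

{M5}: invariant factors (x - 2)^3.

Matrices are similar if and only if their invariant-factor lists agree; the partition into similarity classes is {M1}, {M2}, {M3}, {M4}, {M5}.

5 classes: {M1}, {M2}, {M3}, {M4}, {M5}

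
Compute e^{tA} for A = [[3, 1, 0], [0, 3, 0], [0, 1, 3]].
e^{tA} = [[e^{3*t}, t*e^{3*t}, 0], [0, e^{3*t}, 0], [0, t*e^{3*t}, e^{3*t}]]

A has Jordan form J = [[3, 1, 0], [0, 3, 0], [0, 0, 3]] with A = PJP^{-1}, so e^{tA} = P e^{tJ} P^{-1}.

For a Jordan block J_k(λ), e^{tJ_k(λ)} = e^{λt} · (I + tN + t^2 N^2/2! + ... + t^{k-1} N^{k-1}/(k-1)!) where N is the nilpotent superdiagonal part.

Assembling the blocks and conjugating back gives the entries of e^{tA} as shown above.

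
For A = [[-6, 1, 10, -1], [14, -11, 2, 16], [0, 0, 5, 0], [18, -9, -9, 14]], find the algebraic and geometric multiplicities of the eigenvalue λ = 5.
algebraic multiplicity 2, geometric multiplicity 2

The characteristic polynomial is (x - 5)^2(x + 4)^2, so the factor x - 5 appears with exponent 2: the algebraic multiplicity is 2.

rank(A - 5I) = 2, so the eigenspace has dimension 4 - 2 = 2: the geometric multiplicity is 2.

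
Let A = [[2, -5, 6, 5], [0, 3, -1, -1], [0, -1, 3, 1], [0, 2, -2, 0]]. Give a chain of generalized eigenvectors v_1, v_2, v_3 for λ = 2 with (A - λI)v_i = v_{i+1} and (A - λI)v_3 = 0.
We seek v_1 ∈ ker((A - 2I)^3) \ ker((A - 2I)^2), then set v_{i+1} = (A - 2I) v_i.

One such chain is v_1 = [[2, -2, 1, -2]]^T, v_2 = [[6, -1, 1, -2]]^T, v_3 = [[1, 0, 0, 0]]^T. Check: (A - 2I) v_3 = [[0, 0, 0, 0]]^T = 0.

v_1 = [[2, -2, 1, -2]]^T, v_2 = [[6, -1, 1, -2]]^T, v_3 = [[1, 0, 0, 0]]^T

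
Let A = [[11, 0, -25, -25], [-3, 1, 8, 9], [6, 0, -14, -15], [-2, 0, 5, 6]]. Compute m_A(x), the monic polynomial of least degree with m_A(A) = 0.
m_A(x) = (x - 1)^2

The characteristic polynomial factors as (x - 1)^4. The minimal polynomial is ∏(x - λ)^{k_λ} where k_λ is the size of the largest Jordan block at λ.

For λ = 1: rank(A - I) = 2, and the largest Jordan block has size 2 (the smallest k with rank((A - I)^k) = rank((A - I)^(k+1))).

So m_A(x) = (x - 1)^2.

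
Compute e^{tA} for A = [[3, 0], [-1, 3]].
A has Jordan form J = [[3, 1], [0, 3]] with A = PJP^{-1}, so e^{tA} = P e^{tJ} P^{-1}.

For a Jordan block J_k(λ), e^{tJ_k(λ)} = e^{λt} · (I + tN + t^2 N^2/2! + ... + t^{k-1} N^{k-1}/(k-1)!) where N is the nilpotent superdiagonal part.

Assembling the blocks and conjugating back gives the entries of e^{tA} as shown above.

e^{tA} = [[e^{3*t}, 0], [-t*e^{3*t}, e^{3*t}]]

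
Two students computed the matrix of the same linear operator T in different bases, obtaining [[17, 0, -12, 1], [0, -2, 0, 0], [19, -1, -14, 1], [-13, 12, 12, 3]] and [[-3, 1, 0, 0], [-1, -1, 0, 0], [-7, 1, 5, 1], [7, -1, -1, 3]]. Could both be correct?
Two matrices over a field are similar if and only if they have the same invariant factors.

Both A and B have characteristic polynomial (x - 4)^2(x + 2)^2 and minimal polynomial (x - 4)^2(x + 2)^2. Computing further, both have invariant factors (x - 4)^2(x + 2)^2. Hence A and B are similar.

Yes.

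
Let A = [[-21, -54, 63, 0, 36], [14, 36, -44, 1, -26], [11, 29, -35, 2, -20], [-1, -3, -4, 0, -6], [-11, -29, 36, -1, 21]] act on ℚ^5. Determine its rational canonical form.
R = [[0, 0, 0, 0, -9], [1, 0, 0, 0, -3], [0, 1, 0, 0, -1], [0, 0, 1, 0, -5], [0, 0, 0, 1, 1]]

The invariant factors of A (the non-unit diagonal entries of the Smith normal form of xI - A over ℚ[x]) are (x + 1)(x^2 - x + 3)^2, each dividing the next. The characteristic polynomial is their product, (x + 1)(x^2 - x + 3)^2.

The rational canonical form is the block-diagonal matrix of companion matrices C(f_i):
R = [[0, 0, 0, 0, -9], [1, 0, 0, 0, -3], [0, 1, 0, 0, -1], [0, 0, 1, 0, -5], [0, 0, 0, 1, 1]].

Note the characteristic polynomial does not split into linear factors over ℚ, so A has no Jordan form over ℚ; the rational canonical form exists over any field.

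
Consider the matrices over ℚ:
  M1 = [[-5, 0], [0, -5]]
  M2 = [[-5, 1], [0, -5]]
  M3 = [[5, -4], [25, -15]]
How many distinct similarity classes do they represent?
Characteristic polynomials: χ_{M1} = (x + 5)^2, χ_{M2} = (x + 5)^2, χ_{M3} = (x + 5)^2.

{M1}: invariant factors x + 5, x + 5.

{M2, M3}: invariant factors (x + 5)^2.

Matrices are similar if and only if their invariant-factor lists agree; the partition into similarity classes is {M1}, {M2, M3}.

2 classes: {M1}, {M2, M3}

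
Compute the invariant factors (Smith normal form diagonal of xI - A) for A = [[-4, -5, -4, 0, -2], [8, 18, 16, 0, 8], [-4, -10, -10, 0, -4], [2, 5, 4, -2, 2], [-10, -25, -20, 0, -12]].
The Jordan structure of A has elementary divisors (x + 2)^2, (x + 2), (x + 2), (x + 2). Arranging the block sizes at each eigenvalue in decreasing order and taking row products gives the invariant factors.

Invariant factors (smallest first, each dividing the next): x + 2, x + 2, x + 2, (x + 2)^2.

Check: the last factor (x + 2)^2 is the minimal polynomial, and the product (x + 2)^5 is the characteristic polynomial.

x + 2, x + 2, x + 2, (x + 2)^2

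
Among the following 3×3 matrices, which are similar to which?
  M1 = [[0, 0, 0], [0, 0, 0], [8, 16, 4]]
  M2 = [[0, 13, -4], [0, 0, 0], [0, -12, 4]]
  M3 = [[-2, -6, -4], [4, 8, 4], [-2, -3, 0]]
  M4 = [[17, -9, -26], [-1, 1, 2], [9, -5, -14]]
3 classes: {M1}, {M2, M4}, {M3}

Characteristic polynomials: χ_{M1} = x^2(x - 4), χ_{M2} = x^2(x - 4), χ_{M3} = (x - 2)^3, χ_{M4} = x^2(x - 4).

{M1}: invariant factors x, x(x - 4).

{M2, M4}: invariant factors x^2(x - 4).

{M3}: invariant factors x - 2, (x - 2)^2.

Matrices are similar if and only if their invariant-factor lists agree; the partition into similarity classes is {M1}, {M2, M4}, {M3}.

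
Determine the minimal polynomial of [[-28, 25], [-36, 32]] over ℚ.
The characteristic polynomial factors as (x - 2)^2. The minimal polynomial is ∏(x - λ)^{k_λ} where k_λ is the size of the largest Jordan block at λ.

For λ = 2: rank(A - 2I) = 1, and the largest Jordan block has size 2 (the smallest k with rank((A - 2I)^k) = rank((A - 2I)^(k+1))).

So m_A(x) = (x - 2)^2.

m_A(x) = (x - 2)^2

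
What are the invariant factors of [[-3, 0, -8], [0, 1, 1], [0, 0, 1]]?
The Jordan structure of A has elementary divisors (x + 3), (x - 1)^2. Arranging the block sizes at each eigenvalue in decreasing order and taking row products gives the invariant factors.

Invariant factors (smallest first, each dividing the next): (x - 1)^2(x + 3).

Check: the last factor (x - 1)^2(x + 3) is the minimal polynomial, and the product (x - 1)^2(x + 3) is the characteristic polynomial.

(x - 1)^2(x + 3)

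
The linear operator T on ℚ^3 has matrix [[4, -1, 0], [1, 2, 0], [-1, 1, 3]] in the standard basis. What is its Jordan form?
The characteristic polynomial is det(xI - A) = (x - 3)^3, so the eigenvalues are 3 (algebraic multiplicity 3).

For λ = 3: rank(A - 3I) = 1, rank((A - 3I)^2) = 0. The eigenspace has dimension 3 - 1 = 2, so there are 2 Jordan blocks; the rank sequence gives block sizes [2, 1].

Assembling the blocks gives the Jordan form J above.

J = [[3, 1, 0], [0, 3, 0], [0, 0, 3]]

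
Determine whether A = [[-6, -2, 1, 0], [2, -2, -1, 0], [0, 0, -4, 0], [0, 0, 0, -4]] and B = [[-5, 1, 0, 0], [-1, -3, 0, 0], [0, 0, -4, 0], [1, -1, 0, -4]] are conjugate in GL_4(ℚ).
Yes.

Two matrices over a field are similar if and only if they have the same invariant factors.

Both A and B have characteristic polynomial (x + 4)^4 and minimal polynomial (x + 4)^2. Computing further, both have invariant factors x + 4, x + 4, (x + 4)^2. Hence A and B are similar.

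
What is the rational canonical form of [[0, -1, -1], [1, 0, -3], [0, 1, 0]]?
The invariant factors of A (the non-unit diagonal entries of the Smith normal form of xI - A over ℚ[x]) are x^3 + 4x + 1, each dividing the next. The characteristic polynomial is their product, x^3 + 4x + 1.

The rational canonical form is the block-diagonal matrix of companion matrices C(f_i):
R = [[0, 0, -1], [1, 0, -4], [0, 1, 0]].

Note the characteristic polynomial does not split into linear factors over ℚ, so A has no Jordan form over ℚ; the rational canonical form exists over any field.

R = [[0, 0, -1], [1, 0, -4], [0, 1, 0]]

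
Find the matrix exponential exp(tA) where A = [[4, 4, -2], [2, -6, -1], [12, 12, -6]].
A has Jordan form J = [[-4, 1, 0], [0, -4, 0], [0, 0, 0]] with A = PJP^{-1}, so e^{tA} = P e^{tJ} P^{-1}.

For a Jordan block J_k(λ), e^{tJ_k(λ)} = e^{λt} · (I + tN + t^2 N^2/2! + ... + t^{k-1} N^{k-1}/(k-1)!) where N is the nilpotent superdiagonal part.

Assembling the blocks and conjugating back gives the entries of e^{tA} as shown above.

e^{tA} = [[(-4*t + 3*e^{4*t} - 2)*e^{-4*t}, 4*t*e^{-4*t}, (2*t - e^{4*t} + 1)*e^{-4*t}], [2*t*e^{-4*t}, (1 - 2*t)*e^{-4*t}, -t*e^{-4*t}], [6*(-2*t + e^{4*t} - 1)*e^{-4*t}, 12*t*e^{-4*t}, (6*t - 2*e^{4*t} + 3)*e^{-4*t}]]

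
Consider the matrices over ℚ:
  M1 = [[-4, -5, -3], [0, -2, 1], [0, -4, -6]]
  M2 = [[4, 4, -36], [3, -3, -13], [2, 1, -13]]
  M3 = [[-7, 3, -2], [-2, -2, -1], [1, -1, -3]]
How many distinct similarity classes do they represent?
1 class: {M1, M2, M3}

Characteristic polynomials: χ_{M1} = (x + 4)^3, χ_{M2} = (x + 4)^3, χ_{M3} = (x + 4)^3.

{M1, M2, M3}: invariant factors (x + 4)^3.

Matrices are similar if and only if their invariant-factor lists agree; the partition into similarity classes is {M1, M2, M3}.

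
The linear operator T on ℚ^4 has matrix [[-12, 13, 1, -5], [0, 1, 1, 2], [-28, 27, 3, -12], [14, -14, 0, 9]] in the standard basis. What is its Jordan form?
The characteristic polynomial is det(xI - A) = (x - 2)^3(x + 5), so the eigenvalues are -5 (algebraic multiplicity 1), 2 (algebraic multiplicity 3).

For λ = -5: algebraic multiplicity 1 gives one 1×1 block.

For λ = 2: rank(A - 2I) = 2, rank((A - 2I)^2) = 1. The eigenspace has dimension 4 - 2 = 2, so there are 2 Jordan blocks; the rank sequence gives block sizes [2, 1].

Assembling the blocks gives the Jordan form J above.

J = [[-5, 0, 0, 0], [0, 2, 1, 0], [0, 0, 2, 0], [0, 0, 0, 2]]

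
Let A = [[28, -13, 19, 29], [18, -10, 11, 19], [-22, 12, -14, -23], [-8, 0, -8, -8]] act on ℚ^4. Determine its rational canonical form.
R = [[0, 0, 0, 8], [1, 0, 0, -14], [0, 1, 0, -4], [0, 0, 1, -4]]

The invariant factors of A (the non-unit diagonal entries of the Smith normal form of xI - A over ℚ[x]) are (x + 4)(x^3 + 4x - 2), each dividing the next. The characteristic polynomial is their product, (x + 4)(x^3 + 4x - 2).

The rational canonical form is the block-diagonal matrix of companion matrices C(f_i):
R = [[0, 0, 0, 8], [1, 0, 0, -14], [0, 1, 0, -4], [0, 0, 1, -4]].

Note the characteristic polynomial does not split into linear factors over ℚ, so A has no Jordan form over ℚ; the rational canonical form exists over any field.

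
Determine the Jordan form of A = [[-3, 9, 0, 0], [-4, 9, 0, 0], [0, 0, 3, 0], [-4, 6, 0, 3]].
J = [[3, 1, 0, 0], [0, 3, 0, 0], [0, 0, 3, 0], [0, 0, 0, 3]]

The characteristic polynomial is det(xI - A) = (x - 3)^4, so the eigenvalues are 3 (algebraic multiplicity 4).

For λ = 3: rank(A - 3I) = 1, rank((A - 3I)^2) = 0. The eigenspace has dimension 4 - 1 = 3, so there are 3 Jordan blocks; the rank sequence gives block sizes [2, 1, 1].

Assembling the blocks gives the Jordan form J above.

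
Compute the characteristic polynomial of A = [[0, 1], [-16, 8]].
xI - A = [[x, -1], [16, x - 8]].

Expanding det(xI - A) along the first row:
det(xI - A) = + (x)·det([[x - 8]]) - (-1)·det([[16]]).

Evaluating gives χ_A(x) = x^2 - 8x + 16 = (x - 4)^2.

χ_A(x) = (x - 4)^2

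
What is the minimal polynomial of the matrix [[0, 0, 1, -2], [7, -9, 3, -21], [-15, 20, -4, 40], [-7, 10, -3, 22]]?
m_A(x) = (x - 6)(x - 1)^2

The characteristic polynomial factors as (x - 6)(x - 1)^3. The minimal polynomial is ∏(x - λ)^{k_λ} where k_λ is the size of the largest Jordan block at λ.

For λ = 1: rank(A - I) = 2, and the largest Jordan block has size 2 (the smallest k with rank((A - I)^k) = rank((A - I)^(k+1))).
For λ = 6: rank(A - 6I) = 3, and the largest Jordan block has size 1 (the smallest k with rank((A - 6I)^k) = rank((A - 6I)^(k+1))).

So m_A(x) = (x - 6)(x - 1)^2.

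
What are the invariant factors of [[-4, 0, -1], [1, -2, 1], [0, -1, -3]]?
(x + 3)^3

The Jordan structure of A has elementary divisors (x + 3)^3. Arranging the block sizes at each eigenvalue in decreasing order and taking row products gives the invariant factors.

Invariant factors (smallest first, each dividing the next): (x + 3)^3.

Check: the last factor (x + 3)^3 is the minimal polynomial, and the product (x + 3)^3 is the characteristic polynomial.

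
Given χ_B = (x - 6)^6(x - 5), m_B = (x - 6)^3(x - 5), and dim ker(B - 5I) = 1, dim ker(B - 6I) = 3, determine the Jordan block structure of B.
λ = 5: algebraic multiplicity 1 (exponent in χ_B), largest block size 1 (exponent in m_B), 1 block (geometric multiplicity). This forces block sizes [1].
λ = 6: algebraic multiplicity 6 (exponent in χ_B), largest block size 3 (exponent in m_B), 3 blocks (geometric multiplicity). These force block sizes [3, 2, 1].

Jordan blocks: (5, 1), (6, 3), (6, 2), (6, 1)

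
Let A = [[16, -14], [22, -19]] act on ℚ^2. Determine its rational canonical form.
R = [[0, -4], [1, -3]]

The invariant factors of A (the non-unit diagonal entries of the Smith normal form of xI - A over ℚ[x]) are x^2 + 3x + 4, each dividing the next. The characteristic polynomial is their product, x^2 + 3x + 4.

The rational canonical form is the block-diagonal matrix of companion matrices C(f_i):
R = [[0, -4], [1, -3]].

Note the characteristic polynomial does not split into linear factors over ℚ, so A has no Jordan form over ℚ; the rational canonical form exists over any field.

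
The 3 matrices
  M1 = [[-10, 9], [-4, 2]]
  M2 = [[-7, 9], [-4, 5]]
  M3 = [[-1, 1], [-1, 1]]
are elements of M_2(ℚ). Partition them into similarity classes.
3 classes: {M1}, {M2}, {M3}

Characteristic polynomials: χ_{M1} = (x + 4)^2, χ_{M2} = (x + 1)^2, χ_{M3} = x^2.

{M1}: invariant factors (x + 4)^2.

{M2}: invariant factors (x + 1)^2.

{M3}: invariant factors x^2.

Matrices are similar if and only if their invariant-factor lists agree; the partition into similarity classes is {M1}, {M2}, {M3}.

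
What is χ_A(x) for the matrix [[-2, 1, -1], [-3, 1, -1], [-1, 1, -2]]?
χ_A(x) = (x + 1)^3

xI - A = [[x + 2, -1, 1], [3, x - 1, 1], [1, -1, x + 2]].

Expanding det(xI - A) along the first row:
det(xI - A) = + (x + 2)·det([[x - 1, 1], [-1, x + 2]]) - (-1)·det([[3, 1], [1, x + 2]]) + (1)·det([[3, x - 1], [1, -1]]).

Evaluating gives χ_A(x) = x^3 + 3x^2 + 3x + 1 = (x + 1)^3.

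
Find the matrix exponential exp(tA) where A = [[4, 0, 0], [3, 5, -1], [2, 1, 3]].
A has Jordan form J = [[4, 1, 0], [0, 4, 1], [0, 0, 4]] with A = PJP^{-1}, so e^{tA} = P e^{tJ} P^{-1}.

For a Jordan block J_k(λ), e^{tJ_k(λ)} = e^{λt} · (I + tN + t^2 N^2/2! + ... + t^{k-1} N^{k-1}/(k-1)!) where N is the nilpotent superdiagonal part.

Assembling the blocks and conjugating back gives the entries of e^{tA} as shown above.

e^{tA} = [[e^{4*t}, 0, 0], [t*(t + 6)*e^{4*t}/2, (t + 1)*e^{4*t}, -t*e^{4*t}], [t*(t + 4)*e^{4*t}/2, t*e^{4*t}, (1 - t)*e^{4*t}]]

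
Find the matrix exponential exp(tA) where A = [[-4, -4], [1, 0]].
e^{tA} = [[(1 - 2*t)*e^{-2*t}, -4*t*e^{-2*t}], [t*e^{-2*t}, (2*t + 1)*e^{-2*t}]]

A has Jordan form J = [[-2, 1], [0, -2]] with A = PJP^{-1}, so e^{tA} = P e^{tJ} P^{-1}.

For a Jordan block J_k(λ), e^{tJ_k(λ)} = e^{λt} · (I + tN + t^2 N^2/2! + ... + t^{k-1} N^{k-1}/(k-1)!) where N is the nilpotent superdiagonal part.

Assembling the blocks and conjugating back gives the entries of e^{tA} as shown above.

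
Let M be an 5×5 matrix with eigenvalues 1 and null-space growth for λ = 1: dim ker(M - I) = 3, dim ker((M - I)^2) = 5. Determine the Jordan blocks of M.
λ = 1: successive nullity increments [3, 2] count blocks of size ≥ k; block sizes are [2, 2, 1].

Jordan blocks: (1, 2), (1, 2), (1, 1)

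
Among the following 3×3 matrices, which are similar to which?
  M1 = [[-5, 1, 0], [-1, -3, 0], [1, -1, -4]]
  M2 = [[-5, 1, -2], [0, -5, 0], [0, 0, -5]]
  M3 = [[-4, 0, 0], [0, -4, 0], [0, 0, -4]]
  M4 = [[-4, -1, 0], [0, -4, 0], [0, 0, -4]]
Characteristic polynomials: χ_{M1} = (x + 4)^3, χ_{M2} = (x + 5)^3, χ_{M3} = (x + 4)^3, χ_{M4} = (x + 4)^3.

{M1, M4}: invariant factors x + 4, (x + 4)^2.

{M2}: invariant factors x + 5, (x + 5)^2.

{M3}: invariant factors x + 4, x + 4, x + 4.

Matrices are similar if and only if their invariant-factor lists agree; the partition into similarity classes is {M1, M4}, {M2}, {M3}.

3 classes: {M1, M4}, {M2}, {M3}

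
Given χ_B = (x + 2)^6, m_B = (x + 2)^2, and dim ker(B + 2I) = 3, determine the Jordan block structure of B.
Jordan blocks: (-2, 2), (-2, 2), (-2, 2)

λ = -2: algebraic multiplicity 6 (exponent in χ_B), largest block size 2 (exponent in m_B), 3 blocks (geometric multiplicity). These force block sizes [2, 2, 2].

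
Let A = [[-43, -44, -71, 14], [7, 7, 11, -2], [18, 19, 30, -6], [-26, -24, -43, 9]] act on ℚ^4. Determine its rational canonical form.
R = [[0, 0, 0, 6], [1, 0, 0, -2], [0, 1, 0, 0], [0, 0, 1, 3]]

The invariant factors of A (the non-unit diagonal entries of the Smith normal form of xI - A over ℚ[x]) are (x - 3)(x^3 + 2), each dividing the next. The characteristic polynomial is their product, (x - 3)(x^3 + 2).

The rational canonical form is the block-diagonal matrix of companion matrices C(f_i):
R = [[0, 0, 0, 6], [1, 0, 0, -2], [0, 1, 0, 0], [0, 0, 1, 3]].

Note the characteristic polynomial does not split into linear factors over ℚ, so A has no Jordan form over ℚ; the rational canonical form exists over any field.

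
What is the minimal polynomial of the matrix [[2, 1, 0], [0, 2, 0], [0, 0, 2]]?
m_A(x) = (x - 2)^2

The characteristic polynomial factors as (x - 2)^3. The minimal polynomial is ∏(x - λ)^{k_λ} where k_λ is the size of the largest Jordan block at λ.

For λ = 2: rank(A - 2I) = 1, and the largest Jordan block has size 2 (the smallest k with rank((A - 2I)^k) = rank((A - 2I)^(k+1))).

So m_A(x) = (x - 2)^2.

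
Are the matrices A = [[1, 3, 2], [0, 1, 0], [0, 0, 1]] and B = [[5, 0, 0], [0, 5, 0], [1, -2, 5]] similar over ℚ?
trace(A) = 3 but trace(B) = 15. The trace is a similarity invariant, so A and B are not similar.

No.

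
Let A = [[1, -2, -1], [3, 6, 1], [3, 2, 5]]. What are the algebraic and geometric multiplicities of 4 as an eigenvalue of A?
algebraic multiplicity 3, geometric multiplicity 2

The characteristic polynomial is (x - 4)^3, so the factor x - 4 appears with exponent 3: the algebraic multiplicity is 3.

rank(A - 4I) = 1, so the eigenspace has dimension 3 - 1 = 2: the geometric multiplicity is 2.

Since 2 < 3, A is not diagonalizable.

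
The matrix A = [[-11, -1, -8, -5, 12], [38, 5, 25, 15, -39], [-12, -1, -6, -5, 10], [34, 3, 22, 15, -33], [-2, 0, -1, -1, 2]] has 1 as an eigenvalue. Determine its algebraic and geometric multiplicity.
The characteristic polynomial is (x - 1)^5, so the factor x - 1 appears with exponent 5: the algebraic multiplicity is 5.

rank(A - I) = 3, so the eigenspace has dimension 5 - 3 = 2: the geometric multiplicity is 2.

Since 2 < 5, A is not diagonalizable.

algebraic multiplicity 5, geometric multiplicity 2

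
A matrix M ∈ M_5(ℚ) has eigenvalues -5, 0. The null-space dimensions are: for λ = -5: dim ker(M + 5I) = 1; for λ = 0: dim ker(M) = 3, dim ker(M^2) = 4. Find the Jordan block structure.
Jordan blocks: (-5, 1), (0, 2), (0, 1), (0, 1)

λ = -5: successive nullity increments [1] count blocks of size ≥ k; block sizes are [1].
λ = 0: successive nullity increments [3, 1] count blocks of size ≥ k; block sizes are [2, 1, 1].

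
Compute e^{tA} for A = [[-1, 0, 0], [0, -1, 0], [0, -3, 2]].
e^{tA} = [[e^{-t}, 0, 0], [0, e^{-t}, 0], [0, (1 - e^{3*t})*e^{-t}, e^{2*t}]]

A has Jordan form J = [[-1, 0, 0], [0, -1, 0], [0, 0, 2]] with A = PJP^{-1}, so e^{tA} = P e^{tJ} P^{-1}.

For a Jordan block J_k(λ), e^{tJ_k(λ)} = e^{λt} · (I + tN + t^2 N^2/2! + ... + t^{k-1} N^{k-1}/(k-1)!) where N is the nilpotent superdiagonal part.

Assembling the blocks and conjugating back gives the entries of e^{tA} as shown above.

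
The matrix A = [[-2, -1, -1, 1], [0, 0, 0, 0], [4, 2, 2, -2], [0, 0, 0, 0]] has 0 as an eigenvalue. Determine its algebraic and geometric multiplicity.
The characteristic polynomial is x^4, so the factor x appears with exponent 4: the algebraic multiplicity is 4.

rank(A) = 1, so the eigenspace has dimension 4 - 1 = 3: the geometric multiplicity is 3.

Since 3 < 4, A is not diagonalizable.

algebraic multiplicity 4, geometric multiplicity 3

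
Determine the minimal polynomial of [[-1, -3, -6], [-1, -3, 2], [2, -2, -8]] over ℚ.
The characteristic polynomial factors as (x + 4)^3. The minimal polynomial is ∏(x - λ)^{k_λ} where k_λ is the size of the largest Jordan block at λ.

For λ = -4: rank(A + 4I) = 1, and the largest Jordan block has size 2 (the smallest k with rank((A + 4I)^k) = rank((A + 4I)^(k+1))).

So m_A(x) = (x + 4)^2.

m_A(x) = (x + 4)^2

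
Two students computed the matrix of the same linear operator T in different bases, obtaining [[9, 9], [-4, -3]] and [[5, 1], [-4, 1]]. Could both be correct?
Two matrices over a field are similar if and only if they have the same invariant factors.

Both A and B have characteristic polynomial (x - 3)^2 and minimal polynomial (x - 3)^2. Computing further, both have invariant factors (x - 3)^2. Hence A and B are similar.

Yes.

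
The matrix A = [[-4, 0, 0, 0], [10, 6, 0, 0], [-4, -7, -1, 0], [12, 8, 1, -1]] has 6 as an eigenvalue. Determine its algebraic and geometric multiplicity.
The characteristic polynomial is (x - 6)(x + 1)^2(x + 4), so the factor x - 6 appears with exponent 1: the algebraic multiplicity is 1.

rank(A - 6I) = 3, so the eigenspace has dimension 4 - 3 = 1: the geometric multiplicity is 1.

algebraic multiplicity 1, geometric multiplicity 1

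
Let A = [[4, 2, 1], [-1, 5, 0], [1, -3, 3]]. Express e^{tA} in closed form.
A has Jordan form J = [[4, 1, 0], [0, 4, 1], [0, 0, 4]] with A = PJP^{-1}, so e^{tA} = P e^{tJ} P^{-1}.

For a Jordan block J_k(λ), e^{tJ_k(λ)} = e^{λt} · (I + tN + t^2 N^2/2! + ... + t^{k-1} N^{k-1}/(k-1)!) where N is the nilpotent superdiagonal part.

Assembling the blocks and conjugating back gives the entries of e^{tA} as shown above.

e^{tA} = [[(2 - t^2)*e^{4*t}/2, t*(4 - t)*e^{4*t}/2, t*(2 - t)*e^{4*t}/2], [t*(-t - 2)*e^{4*t}/2, (-t^2/2 + t + 1)*e^{4*t}, -t^2*e^{4*t}/2], [t*(t + 1)*e^{4*t}, t*(t - 3)*e^{4*t}, (t^2 - t + 1)*e^{4*t}]]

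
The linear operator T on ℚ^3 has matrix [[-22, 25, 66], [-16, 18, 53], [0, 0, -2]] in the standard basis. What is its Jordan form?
The characteristic polynomial is det(xI - A) = (x + 2)^3, so the eigenvalues are -2 (algebraic multiplicity 3).

For λ = -2: rank(A + 2I) = 2, rank((A + 2I)^2) = 1, rank((A + 2I)^3) = 0. The eigenspace has dimension 3 - 2 = 1, so there is 1 Jordan block; the rank sequence gives block sizes [3].

Assembling the blocks gives the Jordan form J above.

J = [[-2, 1, 0], [0, -2, 1], [0, 0, -2]]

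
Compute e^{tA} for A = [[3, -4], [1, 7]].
e^{tA} = [[(1 - 2*t)*e^{5*t}, -4*t*e^{5*t}], [t*e^{5*t}, (2*t + 1)*e^{5*t}]]

A has Jordan form J = [[5, 1], [0, 5]] with A = PJP^{-1}, so e^{tA} = P e^{tJ} P^{-1}.

For a Jordan block J_k(λ), e^{tJ_k(λ)} = e^{λt} · (I + tN + t^2 N^2/2! + ... + t^{k-1} N^{k-1}/(k-1)!) where N is the nilpotent superdiagonal part.

Assembling the blocks and conjugating back gives the entries of e^{tA} as shown above.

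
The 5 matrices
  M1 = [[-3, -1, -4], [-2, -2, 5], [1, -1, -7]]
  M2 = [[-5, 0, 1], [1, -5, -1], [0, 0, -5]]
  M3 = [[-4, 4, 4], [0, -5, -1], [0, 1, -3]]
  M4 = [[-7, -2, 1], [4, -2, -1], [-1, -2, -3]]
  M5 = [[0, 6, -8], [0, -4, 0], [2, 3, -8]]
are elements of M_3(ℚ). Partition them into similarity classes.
Characteristic polynomials: χ_{M1} = (x + 4)^3, χ_{M2} = (x + 5)^3, χ_{M3} = (x + 4)^3, χ_{M4} = (x + 4)^3, χ_{M5} = (x + 4)^3.

{M1, M4}: invariant factors (x + 4)^3.

{M2}: invariant factors (x + 5)^3.

{M3, M5}: invariant factors x + 4, (x + 4)^2.

Matrices are similar if and only if their invariant-factor lists agree; the partition into similarity classes is {M1, M4}, {M2}, {M3, M5}.

3 classes: {M1, M4}, {M2}, {M3, M5}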